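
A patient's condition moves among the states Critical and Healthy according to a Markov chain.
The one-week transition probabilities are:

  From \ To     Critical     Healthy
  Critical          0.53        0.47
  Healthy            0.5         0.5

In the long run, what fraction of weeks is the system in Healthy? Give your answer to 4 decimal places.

Let the stationary distribution be π with π = πP and π_1 + π_2 = 1.
π_1 = 0.53·π_1 + 0.5·π_2
Solving with the normalization constraint gives π = (0.5155, 0.4845).
So the stationary probability of Healthy is 0.4845.

0.4845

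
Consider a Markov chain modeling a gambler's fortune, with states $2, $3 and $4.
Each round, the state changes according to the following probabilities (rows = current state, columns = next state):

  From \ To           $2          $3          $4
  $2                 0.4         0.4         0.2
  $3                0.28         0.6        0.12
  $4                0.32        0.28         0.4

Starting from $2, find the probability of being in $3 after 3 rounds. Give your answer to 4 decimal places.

0.4662

Propagate the distribution vector 3 rounds from $2.
After 0 rounds: (1.0000, 0.0000, 0.0000)
After 1 round: (0.4000, 0.4000, 0.2000)
After 2 rounds: (0.3360, 0.4560, 0.2080)
After 3 rounds: (0.3286, 0.4662, 0.2051)
P(in $3 after 3 rounds) = 0.4662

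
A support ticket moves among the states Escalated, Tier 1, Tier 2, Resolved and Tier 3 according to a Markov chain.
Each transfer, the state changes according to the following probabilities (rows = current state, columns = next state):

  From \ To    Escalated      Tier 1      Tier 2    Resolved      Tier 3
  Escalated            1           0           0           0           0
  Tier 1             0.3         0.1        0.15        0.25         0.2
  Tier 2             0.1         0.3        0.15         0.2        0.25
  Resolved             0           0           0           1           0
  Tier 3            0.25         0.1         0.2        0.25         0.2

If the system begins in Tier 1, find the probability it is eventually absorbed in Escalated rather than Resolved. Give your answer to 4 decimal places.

0.5156

Let h(s) be the probability of absorption at Escalated starting from transient state s. Then h(Escalated) = 1 and h(Resolved) = 0. By first-step analysis:
h(Tier 1) = 0.3·1 + 0.1·h(Tier 1) + 0.15·h(Tier 2) + 0.25·0 + 0.2·h(Tier 3)
h(Tier 2) = 0.1·1 + 0.3·h(Tier 1) + 0.15·h(Tier 2) + 0.2·0 + 0.25·h(Tier 3)
h(Tier 3) = 0.25·1 + 0.1·h(Tier 1) + 0.2·h(Tier 2) + 0.25·0 + 0.2·h(Tier 3)
Solving: h(Tier 1) = 0.5156, h(Tier 2) = 0.4431, h(Tier 3) = 0.4877.
Starting from Tier 1, the probability is 0.5156.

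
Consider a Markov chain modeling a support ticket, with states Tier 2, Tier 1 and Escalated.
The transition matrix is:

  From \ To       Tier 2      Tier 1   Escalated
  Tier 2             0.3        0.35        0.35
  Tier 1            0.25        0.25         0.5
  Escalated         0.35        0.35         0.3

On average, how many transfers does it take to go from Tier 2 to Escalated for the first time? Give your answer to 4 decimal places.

Let t(s) be the expected number of transfers to first reach Escalated from state s, with t(Escalated) = 0. Conditioning on the first transfer:
t(Tier 2) = 1 + 0.3·t(Tier 2) + 0.35·t(Tier 1)
t(Tier 1) = 1 + 0.25·t(Tier 2) + 0.25·t(Tier 1)
Solving: t(Tier 2) = 2.5143, t(Tier 1) = 2.1714.
Expected transfers from Tier 2 to Escalated: 2.5143.

2.5143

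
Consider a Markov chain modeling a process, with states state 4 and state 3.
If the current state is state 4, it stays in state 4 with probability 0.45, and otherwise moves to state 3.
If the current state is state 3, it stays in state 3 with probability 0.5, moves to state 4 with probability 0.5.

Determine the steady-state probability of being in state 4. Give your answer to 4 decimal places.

Let the stationary distribution be π with π = πP and π_1 + π_2 = 1.
π_1 = 0.45·π_1 + 0.5·π_2
Solving with the normalization constraint gives π = (0.4762, 0.5238).
So the stationary probability of state 4 is 0.4762.

0.4762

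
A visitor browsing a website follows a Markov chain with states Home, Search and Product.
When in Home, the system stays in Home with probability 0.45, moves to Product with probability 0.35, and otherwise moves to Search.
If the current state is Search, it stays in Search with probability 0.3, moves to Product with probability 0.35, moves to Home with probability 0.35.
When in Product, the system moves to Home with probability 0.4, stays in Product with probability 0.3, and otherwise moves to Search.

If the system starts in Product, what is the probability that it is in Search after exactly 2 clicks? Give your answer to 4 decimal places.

0.2600

Sum over the intermediate state after 1 click:
P = P(Product→Home)·P(Home→Search) + P(Product→Search)·P(Search→Search) + P(Product→Product)·P(Product→Search)
  = 0.4×0.2 + 0.3×0.3 + 0.3×0.3
  = 0.0800 + 0.0900 + 0.0900 = 0.2600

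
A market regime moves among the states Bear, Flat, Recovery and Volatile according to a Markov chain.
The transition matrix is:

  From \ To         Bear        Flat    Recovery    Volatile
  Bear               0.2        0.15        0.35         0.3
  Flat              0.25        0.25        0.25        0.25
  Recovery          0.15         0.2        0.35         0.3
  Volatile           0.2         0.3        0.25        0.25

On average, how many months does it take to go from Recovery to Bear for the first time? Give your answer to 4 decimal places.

Let t(s) be the expected number of months to first reach Bear from state s, with t(Bear) = 0. Conditioning on the first month:
t(Flat) = 1 + 0.25·t(Flat) + 0.25·t(Recovery) + 0.25·t(Volatile)
t(Recovery) = 1 + 0.2·t(Flat) + 0.35·t(Recovery) + 0.3·t(Volatile)
t(Volatile) = 1 + 0.3·t(Flat) + 0.25·t(Recovery) + 0.25·t(Volatile)
Solving: t(Flat) = 4.7841, t(Recovery) = 5.3289, t(Volatile) = 5.0233.
Expected months from Recovery to Bear: 5.3289.

5.3289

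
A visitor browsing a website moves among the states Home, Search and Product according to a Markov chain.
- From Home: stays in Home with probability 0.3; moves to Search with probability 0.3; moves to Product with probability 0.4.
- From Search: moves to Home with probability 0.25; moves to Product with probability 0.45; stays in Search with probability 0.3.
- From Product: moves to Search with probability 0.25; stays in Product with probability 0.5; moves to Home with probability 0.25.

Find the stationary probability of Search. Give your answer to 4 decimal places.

0.2770

Let the stationary distribution be π with π = πP and π_1 + π_2 + π_3 = 1.
π_1 = 0.3·π_1 + 0.25·π_2 + 0.25·π_3
π_2 = 0.3·π_1 + 0.3·π_2 + 0.25·π_3
Solving with the normalization constraint gives π = (0.2632, 0.2770, 0.4598).
So the stationary probability of Search is 0.2770.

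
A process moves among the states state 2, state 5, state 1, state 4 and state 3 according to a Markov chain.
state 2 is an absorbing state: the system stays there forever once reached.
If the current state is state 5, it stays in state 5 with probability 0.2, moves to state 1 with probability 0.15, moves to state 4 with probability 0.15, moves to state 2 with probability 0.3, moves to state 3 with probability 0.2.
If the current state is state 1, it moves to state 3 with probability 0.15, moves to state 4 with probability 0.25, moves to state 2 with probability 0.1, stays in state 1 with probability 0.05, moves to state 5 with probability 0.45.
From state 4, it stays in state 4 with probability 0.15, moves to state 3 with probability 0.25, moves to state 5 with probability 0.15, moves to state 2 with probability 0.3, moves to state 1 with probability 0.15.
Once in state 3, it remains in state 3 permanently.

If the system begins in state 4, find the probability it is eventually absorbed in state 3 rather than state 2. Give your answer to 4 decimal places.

Let h(s) be the probability of absorption at state 3 starting from transient state s. Then h(state 3) = 1 and h(state 2) = 0. By first-step analysis:
h(state 5) = 0.3·0 + 0.2·h(state 5) + 0.15·h(state 1) + 0.15·h(state 4) + 0.2·1
h(state 1) = 0.1·0 + 0.45·h(state 5) + 0.05·h(state 1) + 0.25·h(state 4) + 0.15·1
h(state 4) = 0.3·0 + 0.15·h(state 5) + 0.15·h(state 1) + 0.15·h(state 4) + 0.25·1
Solving: h(state 5) = 0.4247, h(state 1) = 0.4784, h(state 4) = 0.4535.
Starting from state 4, the probability is 0.4535.

0.4535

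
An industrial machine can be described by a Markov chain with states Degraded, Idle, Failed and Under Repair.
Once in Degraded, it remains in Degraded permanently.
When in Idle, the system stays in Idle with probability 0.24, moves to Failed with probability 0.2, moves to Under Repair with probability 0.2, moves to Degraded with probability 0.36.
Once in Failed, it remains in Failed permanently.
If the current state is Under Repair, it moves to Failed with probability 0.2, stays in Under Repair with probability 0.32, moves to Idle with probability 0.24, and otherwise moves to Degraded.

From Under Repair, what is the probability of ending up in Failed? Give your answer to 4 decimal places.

0.4266

Let h(s) be the probability of absorption at Failed starting from transient state s. Then h(Failed) = 1 and h(Degraded) = 0. By first-step analysis:
h(Idle) = 0.36·0 + 0.24·h(Idle) + 0.2·1 + 0.2·h(Under Repair)
h(Under Repair) = 0.24·0 + 0.24·h(Idle) + 0.2·1 + 0.32·h(Under Repair)
Solving: h(Idle) = 0.3754, h(Under Repair) = 0.4266.
Starting from Under Repair, the probability is 0.4266.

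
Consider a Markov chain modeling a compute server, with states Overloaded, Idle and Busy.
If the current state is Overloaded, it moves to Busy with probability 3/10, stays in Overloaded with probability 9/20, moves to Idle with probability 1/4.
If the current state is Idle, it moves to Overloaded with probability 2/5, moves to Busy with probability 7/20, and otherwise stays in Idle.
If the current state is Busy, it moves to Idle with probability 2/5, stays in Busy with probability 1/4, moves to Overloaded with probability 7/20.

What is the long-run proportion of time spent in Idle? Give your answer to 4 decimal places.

Let the stationary distribution be π with π = πP and π_1 + π_2 + π_3 = 1.
π_1 = 0.45·π_1 + 0.4·π_2 + 0.35·π_3
π_2 = 0.25·π_1 + 0.25·π_2 + 0.4·π_3
Solving with the normalization constraint gives π = (0.4053, 0.2950, 0.2998).
So the stationary probability of Idle is 0.2950.

0.2950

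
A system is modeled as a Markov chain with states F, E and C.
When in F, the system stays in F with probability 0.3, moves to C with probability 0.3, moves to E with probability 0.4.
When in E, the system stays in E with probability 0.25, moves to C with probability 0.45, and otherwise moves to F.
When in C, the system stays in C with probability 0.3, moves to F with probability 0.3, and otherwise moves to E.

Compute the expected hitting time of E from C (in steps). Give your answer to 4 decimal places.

Let t(s) be the expected number of steps to first reach E from state s, with t(E) = 0. Conditioning on the first step:
t(F) = 1 + 0.3·t(F) + 0.3·t(C)
t(C) = 1 + 0.3·t(F) + 0.3·t(C)
Solving: t(F) = 2.5000, t(C) = 2.5000.
Expected steps from C to E: 2.5000.

2.5000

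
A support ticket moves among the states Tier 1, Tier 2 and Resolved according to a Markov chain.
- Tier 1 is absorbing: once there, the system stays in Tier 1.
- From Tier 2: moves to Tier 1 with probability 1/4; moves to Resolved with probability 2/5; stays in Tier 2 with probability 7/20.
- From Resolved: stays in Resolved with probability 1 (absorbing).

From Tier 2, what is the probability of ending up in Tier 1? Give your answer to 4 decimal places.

0.3846

Let h(s) be the probability of absorption at Tier 1 starting from transient state s. Then h(Tier 1) = 1 and h(Resolved) = 0. By first-step analysis:
h(Tier 2) = 0.25·1 + 0.35·h(Tier 2) + 0.4·0
Solving: h(Tier 2) = 0.3846.
Starting from Tier 2, the probability is 0.3846.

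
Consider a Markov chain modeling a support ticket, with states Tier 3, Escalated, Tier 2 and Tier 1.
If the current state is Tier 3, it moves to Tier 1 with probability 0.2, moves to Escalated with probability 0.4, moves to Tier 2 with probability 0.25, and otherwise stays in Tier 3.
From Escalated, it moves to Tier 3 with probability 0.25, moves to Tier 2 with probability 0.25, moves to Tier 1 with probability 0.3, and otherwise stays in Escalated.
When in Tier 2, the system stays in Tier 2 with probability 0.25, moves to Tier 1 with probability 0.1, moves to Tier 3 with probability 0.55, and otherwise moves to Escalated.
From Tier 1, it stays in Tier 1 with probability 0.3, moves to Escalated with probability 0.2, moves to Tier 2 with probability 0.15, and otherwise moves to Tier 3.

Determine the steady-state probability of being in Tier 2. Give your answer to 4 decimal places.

0.2276

Let the stationary distribution be π with π = πP and π_1 + π_2 + π_3 + π_4 = 1.
π_1 = 0.15·π_1 + 0.25·π_2 + 0.55·π_3 + 0.35·π_4
π_2 = 0.4·π_1 + 0.2·π_2 + 0.1·π_3 + 0.2·π_4
π_3 = 0.25·π_1 + 0.25·π_2 + 0.25·π_3 + 0.15·π_4
Solving with the normalization constraint gives π = (0.3097, 0.2392, 0.2276, 0.2235).
So the stationary probability of Tier 2 is 0.2276.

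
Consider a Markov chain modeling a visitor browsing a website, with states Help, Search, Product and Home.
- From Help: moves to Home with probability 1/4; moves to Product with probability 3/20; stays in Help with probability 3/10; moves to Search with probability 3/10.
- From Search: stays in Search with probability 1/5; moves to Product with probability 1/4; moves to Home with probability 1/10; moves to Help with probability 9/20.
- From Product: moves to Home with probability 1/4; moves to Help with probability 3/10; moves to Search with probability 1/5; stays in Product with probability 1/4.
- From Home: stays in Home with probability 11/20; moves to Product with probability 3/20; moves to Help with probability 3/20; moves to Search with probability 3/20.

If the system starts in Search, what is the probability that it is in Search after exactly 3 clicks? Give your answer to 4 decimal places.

0.2190

Propagate the distribution vector 3 clicks from Search.
After 0 clicks: (0.0000, 1.0000, 0.0000, 0.0000)
After 1 click: (0.4500, 0.2000, 0.2500, 0.1000)
After 2 clicks: (0.3150, 0.2400, 0.1950, 0.2500)
After 3 clicks: (0.2985, 0.2190, 0.1935, 0.2890)
P(in Search after 3 clicks) = 0.2190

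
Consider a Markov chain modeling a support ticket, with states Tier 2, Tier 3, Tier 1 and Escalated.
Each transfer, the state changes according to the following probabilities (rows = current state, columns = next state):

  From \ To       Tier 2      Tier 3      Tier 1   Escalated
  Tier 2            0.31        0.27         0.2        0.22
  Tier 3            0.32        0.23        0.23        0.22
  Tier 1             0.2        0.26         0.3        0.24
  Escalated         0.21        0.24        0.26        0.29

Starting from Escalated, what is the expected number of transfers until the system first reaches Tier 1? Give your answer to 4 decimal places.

Let t(s) be the expected number of transfers to first reach Tier 1 from state s, with t(Tier 1) = 0. Conditioning on the first transfer:
t(Tier 2) = 1 + 0.31·t(Tier 2) + 0.27·t(Tier 3) + 0.22·t(Escalated)
t(Tier 3) = 1 + 0.32·t(Tier 2) + 0.23·t(Tier 3) + 0.22·t(Escalated)
t(Escalated) = 1 + 0.21·t(Tier 2) + 0.24·t(Tier 3) + 0.29·t(Escalated)
Solving: t(Tier 2) = 4.5090, t(Tier 3) = 4.3790, t(Escalated) = 4.2223.
Expected transfers from Escalated to Tier 1: 4.2223.

4.2223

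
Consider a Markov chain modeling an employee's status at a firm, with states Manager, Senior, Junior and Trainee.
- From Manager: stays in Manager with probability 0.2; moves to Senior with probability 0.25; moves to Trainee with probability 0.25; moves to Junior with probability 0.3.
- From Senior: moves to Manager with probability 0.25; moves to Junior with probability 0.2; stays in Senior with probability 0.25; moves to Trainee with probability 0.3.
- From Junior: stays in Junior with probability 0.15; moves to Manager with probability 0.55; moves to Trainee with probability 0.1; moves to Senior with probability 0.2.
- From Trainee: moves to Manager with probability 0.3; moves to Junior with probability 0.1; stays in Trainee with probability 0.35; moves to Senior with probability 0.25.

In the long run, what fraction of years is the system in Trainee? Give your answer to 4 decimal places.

Let the stationary distribution be π with π = πP and π_1 + π_2 + π_3 + π_4 = 1.
π_1 = 0.2·π_1 + 0.25·π_2 + 0.55·π_3 + 0.3·π_4
π_2 = 0.25·π_1 + 0.25·π_2 + 0.2·π_3 + 0.25·π_4
π_3 = 0.3·π_1 + 0.2·π_2 + 0.15·π_3 + 0.1·π_4
Solving with the normalization constraint gives π = (0.3061, 0.2403, 0.1950, 0.2586).
So the stationary probability of Trainee is 0.2586.

0.2586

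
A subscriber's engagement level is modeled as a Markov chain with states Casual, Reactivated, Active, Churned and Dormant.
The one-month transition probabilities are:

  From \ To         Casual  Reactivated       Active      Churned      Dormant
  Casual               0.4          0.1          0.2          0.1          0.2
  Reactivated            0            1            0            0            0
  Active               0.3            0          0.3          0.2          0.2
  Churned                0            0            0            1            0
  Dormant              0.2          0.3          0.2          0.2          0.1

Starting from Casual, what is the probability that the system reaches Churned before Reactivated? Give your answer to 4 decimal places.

Let h(s) be the probability of absorption at Churned starting from transient state s. Then h(Churned) = 1 and h(Reactivated) = 0. By first-step analysis:
h(Casual) = 0.4·h(Casual) + 0.1·0 + 0.2·h(Active) + 0.1·1 + 0.2·h(Dormant)
h(Active) = 0.3·h(Casual) + 0.3·h(Active) + 0.2·1 + 0.2·h(Dormant)
h(Dormant) = 0.2·h(Casual) + 0.3·0 + 0.2·h(Active) + 0.2·1 + 0.1·h(Dormant)
Solving: h(Casual) = 0.5516, h(Active) = 0.6627, h(Dormant) = 0.4921.
Starting from Casual, the probability is 0.5516.

0.5516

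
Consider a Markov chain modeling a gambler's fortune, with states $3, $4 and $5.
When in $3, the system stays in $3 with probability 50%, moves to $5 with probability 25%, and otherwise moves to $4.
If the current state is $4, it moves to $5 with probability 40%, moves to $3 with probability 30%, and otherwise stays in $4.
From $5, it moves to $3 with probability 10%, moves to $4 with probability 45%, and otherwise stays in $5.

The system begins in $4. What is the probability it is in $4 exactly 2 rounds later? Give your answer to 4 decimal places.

Sum over the intermediate state after 1 round:
P = P($4→$3)·P($3→$4) + P($4→$4)·P($4→$4) + P($4→$5)·P($5→$4)
  = 0.3×0.25 + 0.3×0.3 + 0.4×0.45
  = 0.0750 + 0.0900 + 0.1800 = 0.3450

0.3450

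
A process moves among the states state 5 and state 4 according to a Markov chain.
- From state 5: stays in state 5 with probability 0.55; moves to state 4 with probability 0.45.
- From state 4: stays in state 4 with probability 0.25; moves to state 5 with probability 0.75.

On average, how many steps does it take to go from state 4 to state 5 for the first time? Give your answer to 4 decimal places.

1.3333

Let t(s) be the expected number of steps to first reach state 5 from state s, with t(state 5) = 0. Conditioning on the first step:
t(state 4) = 1 + 0.25·t(state 4)
Solving: t(state 4) = 1.3333.
Expected steps from state 4 to state 5: 1.3333.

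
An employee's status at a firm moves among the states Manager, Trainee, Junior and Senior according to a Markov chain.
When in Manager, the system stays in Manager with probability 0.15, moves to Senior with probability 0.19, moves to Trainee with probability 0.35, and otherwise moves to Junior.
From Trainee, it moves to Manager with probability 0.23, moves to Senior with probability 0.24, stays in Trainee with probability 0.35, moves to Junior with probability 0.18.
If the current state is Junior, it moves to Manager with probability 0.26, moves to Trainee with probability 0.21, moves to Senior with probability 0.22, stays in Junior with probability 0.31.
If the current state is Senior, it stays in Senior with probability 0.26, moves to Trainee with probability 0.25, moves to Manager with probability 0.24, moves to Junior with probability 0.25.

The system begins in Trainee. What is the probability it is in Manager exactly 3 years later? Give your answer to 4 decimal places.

Propagate the distribution vector 3 years from Trainee.
After 0 years: (0.0000, 1.0000, 0.0000, 0.0000)
After 1 year: (0.2300, 0.3500, 0.1800, 0.2400)
After 2 years: (0.2194, 0.3008, 0.2501, 0.2297)
After 3 years: (0.2222, 0.2920, 0.2571, 0.2286)
P(in Manager after 3 years) = 0.2222

0.2222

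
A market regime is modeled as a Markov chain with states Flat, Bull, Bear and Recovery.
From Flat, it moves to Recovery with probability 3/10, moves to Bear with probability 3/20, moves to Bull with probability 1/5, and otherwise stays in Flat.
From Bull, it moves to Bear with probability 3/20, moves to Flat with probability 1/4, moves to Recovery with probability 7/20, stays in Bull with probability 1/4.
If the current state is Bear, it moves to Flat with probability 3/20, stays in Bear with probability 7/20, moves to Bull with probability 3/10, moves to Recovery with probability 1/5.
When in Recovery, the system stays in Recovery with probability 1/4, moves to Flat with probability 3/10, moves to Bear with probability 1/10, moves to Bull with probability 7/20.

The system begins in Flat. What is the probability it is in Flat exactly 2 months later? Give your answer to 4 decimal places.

0.2850

Propagate the distribution vector 2 months from Flat.
After 0 months: (1.0000, 0.0000, 0.0000, 0.0000)
After 1 month: (0.3500, 0.2000, 0.1500, 0.3000)
After 2 months: (0.2850, 0.2700, 0.1650, 0.2800)
P(in Flat after 2 months) = 0.2850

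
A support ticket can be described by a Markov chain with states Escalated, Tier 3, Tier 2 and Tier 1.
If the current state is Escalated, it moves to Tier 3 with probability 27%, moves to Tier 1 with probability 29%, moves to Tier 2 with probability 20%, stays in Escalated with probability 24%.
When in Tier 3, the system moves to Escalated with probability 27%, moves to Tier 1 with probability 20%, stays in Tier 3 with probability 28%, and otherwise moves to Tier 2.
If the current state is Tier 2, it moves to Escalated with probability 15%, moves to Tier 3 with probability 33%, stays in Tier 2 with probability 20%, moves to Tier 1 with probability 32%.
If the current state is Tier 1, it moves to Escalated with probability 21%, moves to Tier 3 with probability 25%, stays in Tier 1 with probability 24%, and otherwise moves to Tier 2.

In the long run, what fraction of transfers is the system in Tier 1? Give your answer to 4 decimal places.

Let the stationary distribution be π with π = πP and π_1 + π_2 + π_3 + π_4 = 1.
π_1 = 0.24·π_1 + 0.27·π_2 + 0.15·π_3 + 0.21·π_4
π_2 = 0.27·π_1 + 0.28·π_2 + 0.33·π_3 + 0.25·π_4
π_3 = 0.2·π_1 + 0.25·π_2 + 0.2·π_3 + 0.3·π_4
Solving with the normalization constraint gives π = (0.2191, 0.2820, 0.2400, 0.2589).
So the stationary probability of Tier 1 is 0.2589.

0.2589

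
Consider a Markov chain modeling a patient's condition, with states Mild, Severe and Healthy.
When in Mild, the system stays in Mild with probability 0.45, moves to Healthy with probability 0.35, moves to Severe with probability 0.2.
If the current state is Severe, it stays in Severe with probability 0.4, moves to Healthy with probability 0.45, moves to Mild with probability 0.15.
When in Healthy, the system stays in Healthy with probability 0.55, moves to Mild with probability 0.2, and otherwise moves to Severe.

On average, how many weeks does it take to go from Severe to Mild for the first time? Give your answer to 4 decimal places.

Let t(s) be the expected number of weeks to first reach Mild from state s, with t(Mild) = 0. Conditioning on the first week:
t(Severe) = 1 + 0.4·t(Severe) + 0.45·t(Healthy)
t(Healthy) = 1 + 0.25·t(Severe) + 0.55·t(Healthy)
Solving: t(Severe) = 5.7143, t(Healthy) = 5.3968.
Expected weeks from Severe to Mild: 5.7143.

5.7143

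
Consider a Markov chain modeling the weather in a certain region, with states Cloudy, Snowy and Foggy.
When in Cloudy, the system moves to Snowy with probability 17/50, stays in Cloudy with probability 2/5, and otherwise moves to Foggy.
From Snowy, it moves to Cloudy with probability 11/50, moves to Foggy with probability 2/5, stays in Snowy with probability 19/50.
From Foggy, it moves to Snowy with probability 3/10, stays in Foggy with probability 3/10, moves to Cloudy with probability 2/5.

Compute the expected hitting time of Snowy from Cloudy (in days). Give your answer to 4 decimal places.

Let t(s) be the expected number of days to first reach Snowy from state s, with t(Snowy) = 0. Conditioning on the first day:
t(Cloudy) = 1 + 0.4·t(Cloudy) + 0.26·t(Foggy)
t(Foggy) = 1 + 0.4·t(Cloudy) + 0.3·t(Foggy)
Solving: t(Cloudy) = 3.0380, t(Foggy) = 3.1646.
Expected days from Cloudy to Snowy: 3.0380.

3.0380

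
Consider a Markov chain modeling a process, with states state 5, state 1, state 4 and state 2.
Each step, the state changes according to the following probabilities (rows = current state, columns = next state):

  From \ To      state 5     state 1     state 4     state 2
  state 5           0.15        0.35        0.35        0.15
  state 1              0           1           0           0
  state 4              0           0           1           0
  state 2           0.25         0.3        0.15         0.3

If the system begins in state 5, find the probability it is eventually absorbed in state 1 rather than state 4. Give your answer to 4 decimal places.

Let h(s) be the probability of absorption at state 1 starting from transient state s. Then h(state 1) = 1 and h(state 4) = 0. By first-step analysis:
h(state 5) = 0.15·h(state 5) + 0.35·1 + 0.35·0 + 0.15·h(state 2)
h(state 2) = 0.25·h(state 5) + 0.3·1 + 0.15·0 + 0.3·h(state 2)
Solving: h(state 5) = 0.5202, h(state 2) = 0.6143.
Starting from state 5, the probability is 0.5202.

0.5202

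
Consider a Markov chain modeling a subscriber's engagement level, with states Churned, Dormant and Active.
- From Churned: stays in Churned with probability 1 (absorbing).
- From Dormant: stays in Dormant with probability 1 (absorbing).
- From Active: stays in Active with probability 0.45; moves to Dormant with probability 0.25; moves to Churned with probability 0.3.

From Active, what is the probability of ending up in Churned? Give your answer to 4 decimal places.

0.5455

Let h(s) be the probability of absorption at Churned starting from transient state s. Then h(Churned) = 1 and h(Dormant) = 0. By first-step analysis:
h(Active) = 0.3·1 + 0.25·0 + 0.45·h(Active)
Solving: h(Active) = 0.5455.
Starting from Active, the probability is 0.5455.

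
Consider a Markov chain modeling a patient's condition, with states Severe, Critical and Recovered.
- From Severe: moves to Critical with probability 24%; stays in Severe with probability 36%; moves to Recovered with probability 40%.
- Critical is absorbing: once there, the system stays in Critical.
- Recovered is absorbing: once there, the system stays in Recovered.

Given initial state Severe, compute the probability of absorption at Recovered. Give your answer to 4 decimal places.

Let h(s) be the probability of absorption at Recovered starting from transient state s. Then h(Recovered) = 1 and h(Critical) = 0. By first-step analysis:
h(Severe) = 0.36·h(Severe) + 0.24·0 + 0.4·1
Solving: h(Severe) = 0.6250.
Starting from Severe, the probability is 0.6250.

0.6250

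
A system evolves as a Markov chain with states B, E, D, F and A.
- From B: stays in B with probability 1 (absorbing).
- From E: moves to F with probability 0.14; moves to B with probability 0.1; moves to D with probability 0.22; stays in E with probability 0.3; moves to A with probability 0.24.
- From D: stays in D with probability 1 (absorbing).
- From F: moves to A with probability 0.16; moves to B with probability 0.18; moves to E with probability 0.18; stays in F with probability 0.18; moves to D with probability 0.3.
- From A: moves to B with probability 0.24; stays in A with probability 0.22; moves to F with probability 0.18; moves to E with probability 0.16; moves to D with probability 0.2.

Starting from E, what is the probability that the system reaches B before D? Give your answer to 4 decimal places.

0.3866

Let h(s) be the probability of absorption at B starting from transient state s. Then h(B) = 1 and h(D) = 0. By first-step analysis:
h(E) = 0.1·1 + 0.3·h(E) + 0.22·0 + 0.14·h(F) + 0.24·h(A)
h(F) = 0.18·1 + 0.18·h(E) + 0.3·0 + 0.18·h(F) + 0.16·h(A)
h(A) = 0.24·1 + 0.16·h(E) + 0.2·0 + 0.18·h(F) + 0.22·h(A)
Solving: h(E) = 0.3866, h(F) = 0.3978, h(A) = 0.4788.
Starting from E, the probability is 0.3866.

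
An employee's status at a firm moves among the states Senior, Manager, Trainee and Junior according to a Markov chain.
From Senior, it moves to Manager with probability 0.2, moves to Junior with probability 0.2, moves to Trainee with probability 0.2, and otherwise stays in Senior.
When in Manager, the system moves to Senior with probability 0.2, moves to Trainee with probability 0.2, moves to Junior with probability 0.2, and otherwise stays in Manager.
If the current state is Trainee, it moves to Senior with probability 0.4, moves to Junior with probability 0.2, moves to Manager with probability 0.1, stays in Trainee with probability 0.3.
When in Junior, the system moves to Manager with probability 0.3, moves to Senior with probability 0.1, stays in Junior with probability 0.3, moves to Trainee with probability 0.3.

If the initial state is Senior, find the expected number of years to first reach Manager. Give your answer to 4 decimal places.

5.0625

Let t(s) be the expected number of years to first reach Manager from state s, with t(Manager) = 0. Conditioning on the first year:
t(Senior) = 1 + 0.4·t(Senior) + 0.2·t(Trainee) + 0.2·t(Junior)
t(Trainee) = 1 + 0.4·t(Senior) + 0.3·t(Trainee) + 0.2·t(Junior)
t(Junior) = 1 + 0.1·t(Senior) + 0.3·t(Trainee) + 0.3·t(Junior)
Solving: t(Senior) = 5.0625, t(Trainee) = 5.6250, t(Junior) = 4.5625.
Expected years from Senior to Manager: 5.0625.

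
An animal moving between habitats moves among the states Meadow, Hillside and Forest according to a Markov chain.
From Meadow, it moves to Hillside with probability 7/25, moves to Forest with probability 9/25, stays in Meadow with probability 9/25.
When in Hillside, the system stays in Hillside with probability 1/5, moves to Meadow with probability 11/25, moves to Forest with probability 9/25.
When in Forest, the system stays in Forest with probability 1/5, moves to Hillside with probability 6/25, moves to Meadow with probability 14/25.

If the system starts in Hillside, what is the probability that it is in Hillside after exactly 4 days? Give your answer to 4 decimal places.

Propagate the distribution vector 4 days from Hillside.
After 0 days: (0.0000, 1.0000, 0.0000)
After 1 day: (0.4400, 0.2000, 0.3600)
After 2 days: (0.4480, 0.2496, 0.3024)
After 3 days: (0.4404, 0.2479, 0.3116)
After 4 days: (0.4422, 0.2477, 0.3101)
P(in Hillside after 4 days) = 0.2477

0.2477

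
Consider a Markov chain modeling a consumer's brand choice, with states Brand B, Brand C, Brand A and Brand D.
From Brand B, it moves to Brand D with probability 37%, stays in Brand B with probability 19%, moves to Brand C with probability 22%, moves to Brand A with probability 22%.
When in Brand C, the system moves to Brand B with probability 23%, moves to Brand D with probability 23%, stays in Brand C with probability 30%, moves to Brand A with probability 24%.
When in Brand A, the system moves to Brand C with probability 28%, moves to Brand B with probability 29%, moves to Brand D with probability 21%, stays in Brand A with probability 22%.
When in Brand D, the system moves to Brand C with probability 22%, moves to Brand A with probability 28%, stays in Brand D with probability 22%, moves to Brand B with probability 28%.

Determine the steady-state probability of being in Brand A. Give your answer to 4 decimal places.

Let the stationary distribution be π with π = πP and π_1 + π_2 + π_3 + π_4 = 1.
π_1 = 0.19·π_1 + 0.23·π_2 + 0.29·π_3 + 0.28·π_4
π_2 = 0.22·π_1 + 0.3·π_2 + 0.28·π_3 + 0.22·π_4
π_3 = 0.22·π_1 + 0.24·π_2 + 0.22·π_3 + 0.28·π_4
Solving with the normalization constraint gives π = (0.2474, 0.2548, 0.2405, 0.2573).
So the stationary probability of Brand A is 0.2405.

0.2405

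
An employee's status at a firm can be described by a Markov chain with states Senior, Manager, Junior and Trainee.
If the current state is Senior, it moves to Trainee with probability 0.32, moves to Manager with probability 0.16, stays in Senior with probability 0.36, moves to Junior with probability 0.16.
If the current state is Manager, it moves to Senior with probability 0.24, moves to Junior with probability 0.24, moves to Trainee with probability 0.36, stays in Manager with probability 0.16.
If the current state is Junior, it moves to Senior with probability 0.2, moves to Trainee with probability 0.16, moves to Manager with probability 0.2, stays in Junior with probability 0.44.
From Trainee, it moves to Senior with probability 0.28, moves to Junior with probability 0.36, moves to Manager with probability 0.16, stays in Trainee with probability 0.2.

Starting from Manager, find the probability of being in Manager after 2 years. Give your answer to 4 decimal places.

0.1696

Propagate the distribution vector 2 years from Manager.
After 0 years: (0.0000, 1.0000, 0.0000, 0.0000)
After 1 year: (0.2400, 0.1600, 0.2400, 0.3600)
After 2 years: (0.2736, 0.1696, 0.3120, 0.2448)
P(in Manager after 2 years) = 0.1696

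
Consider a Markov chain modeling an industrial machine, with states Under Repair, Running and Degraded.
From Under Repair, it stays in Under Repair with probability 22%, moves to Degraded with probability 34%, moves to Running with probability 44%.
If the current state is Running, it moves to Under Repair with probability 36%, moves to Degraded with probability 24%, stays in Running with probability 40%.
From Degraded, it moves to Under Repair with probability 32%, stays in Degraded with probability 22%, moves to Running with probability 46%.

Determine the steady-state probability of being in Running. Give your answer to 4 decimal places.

Let the stationary distribution be π with π = πP and π_1 + π_2 + π_3 = 1.
π_1 = 0.22·π_1 + 0.36·π_2 + 0.32·π_3
π_2 = 0.44·π_1 + 0.4·π_2 + 0.46·π_3
Solving with the normalization constraint gives π = (0.3065, 0.4282, 0.2653).
So the stationary probability of Running is 0.4282.

0.4282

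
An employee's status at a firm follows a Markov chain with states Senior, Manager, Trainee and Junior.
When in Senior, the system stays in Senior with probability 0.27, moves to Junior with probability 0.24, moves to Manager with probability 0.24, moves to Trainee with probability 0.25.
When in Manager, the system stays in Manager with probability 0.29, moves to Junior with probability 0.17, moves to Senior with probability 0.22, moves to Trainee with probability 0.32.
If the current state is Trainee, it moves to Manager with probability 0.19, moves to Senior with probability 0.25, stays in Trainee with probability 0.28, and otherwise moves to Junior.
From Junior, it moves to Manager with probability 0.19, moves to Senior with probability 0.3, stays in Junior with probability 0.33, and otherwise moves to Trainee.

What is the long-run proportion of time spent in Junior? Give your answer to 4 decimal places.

Let the stationary distribution be π with π = πP and π_1 + π_2 + π_3 + π_4 = 1.
π_1 = 0.27·π_1 + 0.22·π_2 + 0.25·π_3 + 0.3·π_4
π_2 = 0.24·π_1 + 0.29·π_2 + 0.19·π_3 + 0.19·π_4
π_3 = 0.25·π_1 + 0.32·π_2 + 0.28·π_3 + 0.18·π_4
Solving with the normalization constraint gives π = (0.2613, 0.2256, 0.2554, 0.2576).
So the stationary probability of Junior is 0.2576.

0.2576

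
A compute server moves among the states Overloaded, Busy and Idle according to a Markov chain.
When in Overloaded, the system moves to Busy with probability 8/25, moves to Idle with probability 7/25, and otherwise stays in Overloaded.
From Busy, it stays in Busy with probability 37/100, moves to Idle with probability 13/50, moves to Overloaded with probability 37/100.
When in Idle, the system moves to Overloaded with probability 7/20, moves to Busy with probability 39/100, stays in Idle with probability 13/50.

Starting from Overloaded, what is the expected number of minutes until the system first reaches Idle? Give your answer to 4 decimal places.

Let t(s) be the expected number of minutes to first reach Idle from state s, with t(Idle) = 0. Conditioning on the first minute:
t(Overloaded) = 1 + 0.4·t(Overloaded) + 0.32·t(Busy)
t(Busy) = 1 + 0.37·t(Overloaded) + 0.37·t(Busy)
Solving: t(Overloaded) = 3.6595, t(Busy) = 3.7365.
Expected minutes from Overloaded to Idle: 3.6595.

3.6595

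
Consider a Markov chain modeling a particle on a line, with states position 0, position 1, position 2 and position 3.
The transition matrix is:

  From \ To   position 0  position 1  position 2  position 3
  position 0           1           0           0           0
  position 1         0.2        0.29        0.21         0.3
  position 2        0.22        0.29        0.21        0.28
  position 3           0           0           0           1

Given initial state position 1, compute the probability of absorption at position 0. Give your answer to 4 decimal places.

Let h(s) be the probability of absorption at position 0 starting from transient state s. Then h(position 0) = 1 and h(position 3) = 0. By first-step analysis:
h(position 1) = 0.2·1 + 0.29·h(position 1) + 0.21·h(position 2) + 0.3·0
h(position 2) = 0.22·1 + 0.29·h(position 1) + 0.21·h(position 2) + 0.28·0
Solving: h(position 1) = 0.4084, h(position 2) = 0.4284.
Starting from position 1, the probability is 0.4084.

0.4084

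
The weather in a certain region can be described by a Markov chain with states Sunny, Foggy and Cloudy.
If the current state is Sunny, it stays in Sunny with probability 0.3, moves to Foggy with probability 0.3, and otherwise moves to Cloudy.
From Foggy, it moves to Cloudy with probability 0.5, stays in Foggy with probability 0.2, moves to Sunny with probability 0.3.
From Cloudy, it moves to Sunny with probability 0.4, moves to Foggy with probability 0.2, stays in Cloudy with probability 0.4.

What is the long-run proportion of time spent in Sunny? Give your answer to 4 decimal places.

Let the stationary distribution be π with π = πP and π_1 + π_2 + π_3 = 1.
π_1 = 0.3·π_1 + 0.3·π_2 + 0.4·π_3
π_2 = 0.3·π_1 + 0.2·π_2 + 0.2·π_3
Solving with the normalization constraint gives π = (0.3423, 0.2342, 0.4234).
So the stationary probability of Sunny is 0.3423.

0.3423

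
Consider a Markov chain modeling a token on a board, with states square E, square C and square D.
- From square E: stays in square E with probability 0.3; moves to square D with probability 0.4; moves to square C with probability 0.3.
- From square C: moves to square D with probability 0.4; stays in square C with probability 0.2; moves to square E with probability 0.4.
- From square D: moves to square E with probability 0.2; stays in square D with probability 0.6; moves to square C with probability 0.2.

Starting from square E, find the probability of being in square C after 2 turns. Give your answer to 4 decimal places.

Sum over the intermediate state after 1 turn:
P = P(square E→square E)·P(square E→square C) + P(square E→square C)·P(square C→square C) + P(square E→square D)·P(square D→square C)
  = 0.3×0.3 + 0.3×0.2 + 0.4×0.2
  = 0.0900 + 0.0600 + 0.0800 = 0.2300

0.2300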